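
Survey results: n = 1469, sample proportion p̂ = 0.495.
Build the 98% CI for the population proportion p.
(0.465, 0.525)

Proportion CI:
SE = √(p̂(1-p̂)/n) = √(0.495 · 0.505 / 1469) = 0.01304

z* = 2.326
Margin = z* · SE = 2.326 · 0.01304 = 0.0303

CI: 0.495 ± 0.0303 = (0.465, 0.525)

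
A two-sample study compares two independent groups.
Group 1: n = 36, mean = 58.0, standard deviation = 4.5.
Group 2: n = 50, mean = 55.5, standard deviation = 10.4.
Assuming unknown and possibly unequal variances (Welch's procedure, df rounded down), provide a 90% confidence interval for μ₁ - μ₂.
(-0.25, 5.25)

Difference: x̄₁ - x̄₂ = 2.50
SE = √(s₁²/n₁ + s₂²/n₂) = √(4.5²/36 + 10.4²/50) = 1.6510
df = 71.07 → 71 (Welch–Satterthwaite, rounded down)
t* = 1.667

CI: 2.50 ± 1.667 · 1.6510 = 2.50 ± 2.75 = (-0.25, 5.25)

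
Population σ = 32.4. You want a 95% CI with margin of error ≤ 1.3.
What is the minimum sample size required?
n ≥ 2387

For margin E ≤ 1.3:
n ≥ (z* · σ / E)²
n ≥ (1.960 · 32.4 / 1.3)²
n ≥ 2386.25

Minimum n = 2387 (rounding up)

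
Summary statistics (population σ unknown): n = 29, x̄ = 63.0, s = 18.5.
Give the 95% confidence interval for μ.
(55.96, 70.04)

t-interval (σ unknown):
df = n - 1 = 28
t* = 2.048 for 95% confidence

Margin of error = t* · s/√n = 2.048 · 18.5/√29 = 7.04

CI: (55.96, 70.04)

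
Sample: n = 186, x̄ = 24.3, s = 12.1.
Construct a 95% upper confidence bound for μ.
μ ≤ 25.77

Upper bound (one-sided):
t* = 1.653 (one-sided for 95%)
Upper bound = x̄ + t* · s/√n = 24.3 + 1.653 · 12.1/√186 = 25.77

We are 95% confident that μ ≤ 25.77.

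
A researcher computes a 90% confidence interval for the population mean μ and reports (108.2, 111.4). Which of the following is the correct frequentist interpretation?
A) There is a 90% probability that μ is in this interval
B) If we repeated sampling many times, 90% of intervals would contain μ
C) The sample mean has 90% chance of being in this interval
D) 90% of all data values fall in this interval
B

A) Wrong — μ is fixed; the randomness lives in the interval, not in μ.
B) Correct — this is the frequentist long-run coverage interpretation.
C) Wrong — x̄ is observed and sits in the interval by construction.
D) Wrong — a CI is about the parameter μ, not individual data values.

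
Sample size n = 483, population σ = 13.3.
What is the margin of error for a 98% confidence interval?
Margin of error = 1.41

Margin of error = z* · σ/√n
= 2.326 · 13.3/√483
= 2.326 · 13.3/21.9773
= 1.41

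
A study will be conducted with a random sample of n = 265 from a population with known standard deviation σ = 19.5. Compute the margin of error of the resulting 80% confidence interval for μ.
Margin of error = 1.54

Margin of error = z* · σ/√n
= 1.282 · 19.5/√265
= 1.282 · 19.5/16.2788
= 1.54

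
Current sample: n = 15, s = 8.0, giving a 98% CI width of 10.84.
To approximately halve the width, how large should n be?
n ≈ 60

CI width ∝ 1/√n
To reduce width by factor 2, need √n to grow by 2 → need 2² = 4 times as many samples.

Current: n = 15, width = 10.84
New: n = 60, width ≈ 4.94

Width reduced by factor of 10.84/4.94 = 2.19.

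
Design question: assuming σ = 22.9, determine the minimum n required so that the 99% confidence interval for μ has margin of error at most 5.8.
n ≥ 104

For margin E ≤ 5.8:
n ≥ (z* · σ / E)²
n ≥ (2.576 · 22.9 / 5.8)²
n ≥ 103.44

Minimum n = 104 (rounding up)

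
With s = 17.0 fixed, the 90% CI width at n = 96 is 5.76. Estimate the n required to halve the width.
n ≈ 384

CI width ∝ 1/√n
To reduce width by factor 2, need √n to grow by 2 → need 2² = 4 times as many samples.

Current: n = 96, width = 5.76
New: n = 384, width ≈ 2.86

Width reduced by factor of 5.76/2.86 = 2.01.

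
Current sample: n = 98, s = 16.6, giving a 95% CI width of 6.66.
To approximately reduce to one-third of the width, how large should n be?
n ≈ 882

CI width ∝ 1/√n
To reduce width by factor 3, need √n to grow by 3 → need 3² = 9 times as many samples.

Current: n = 98, width = 6.66
New: n = 882, width ≈ 2.19

Width reduced by factor of 6.66/2.19 = 3.04.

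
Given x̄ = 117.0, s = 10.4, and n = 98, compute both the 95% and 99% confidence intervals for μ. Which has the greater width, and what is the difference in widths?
99% CI is wider by 1.35

df = 97
95% CI: t* = 1.985, (114.91, 119.09), width = 2 · t* · s/√n = 4.17
99% CI: t* = 2.627, (114.24, 119.76), width = 2 · t* · s/√n = 5.52

The 99% CI is wider by 5.52 - 4.17 = 1.35.
Higher confidence requires a wider interval.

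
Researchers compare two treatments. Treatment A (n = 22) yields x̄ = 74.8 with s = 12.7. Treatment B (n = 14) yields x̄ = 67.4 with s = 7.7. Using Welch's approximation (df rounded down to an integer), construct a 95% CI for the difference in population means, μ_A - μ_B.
(0.48, 14.32)

Difference: x̄₁ - x̄₂ = 7.40
SE = √(s₁²/n₁ + s₂²/n₂) = √(12.7²/22 + 7.7²/14) = 3.4009
df = 33.96 → 33 (Welch–Satterthwaite, rounded down)
t* = 2.035

CI: 7.40 ± 2.035 · 3.4009 = 7.40 ± 6.92 = (0.48, 14.32)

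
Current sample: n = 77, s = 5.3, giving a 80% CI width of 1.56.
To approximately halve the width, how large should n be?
n ≈ 308

CI width ∝ 1/√n
To reduce width by factor 2, need √n to grow by 2 → need 2² = 4 times as many samples.

Current: n = 77, width = 1.56
New: n = 308, width ≈ 0.78

Width reduced by factor of 1.56/0.78 = 2.00.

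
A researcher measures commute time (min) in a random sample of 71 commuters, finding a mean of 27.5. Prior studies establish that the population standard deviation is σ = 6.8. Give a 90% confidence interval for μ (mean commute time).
(26.17, 28.83)

z-interval (σ known):
z* = 1.645 for 90% confidence

Margin of error = z* · σ/√n = 1.645 · 6.8/√71 = 1.33

CI: (27.5 - 1.33, 27.5 + 1.33) = (26.17, 28.83)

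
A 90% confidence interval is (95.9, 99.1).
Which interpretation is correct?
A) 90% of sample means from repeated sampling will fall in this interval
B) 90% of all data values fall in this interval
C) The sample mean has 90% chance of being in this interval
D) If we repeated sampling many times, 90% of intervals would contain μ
D

A) Wrong — coverage applies to intervals containing μ, not to future x̄ values.
B) Wrong — a CI is about the parameter μ, not individual data values.
C) Wrong — x̄ is observed and sits in the interval by construction.
D) Correct — this is the frequentist long-run coverage interpretation.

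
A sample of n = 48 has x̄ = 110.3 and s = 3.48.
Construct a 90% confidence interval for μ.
(109.46, 111.14)

t-interval (σ unknown):
df = n - 1 = 47
t* = 1.678 for 90% confidence

Margin of error = t* · s/√n = 1.678 · 3.48/√48 = 0.84

CI: (109.46, 111.14)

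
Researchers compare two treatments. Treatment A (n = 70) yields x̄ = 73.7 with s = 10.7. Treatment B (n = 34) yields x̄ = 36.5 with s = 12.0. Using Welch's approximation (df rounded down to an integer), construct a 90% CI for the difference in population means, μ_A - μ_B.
(33.15, 41.25)

Difference: x̄₁ - x̄₂ = 37.20
SE = √(s₁²/n₁ + s₂²/n₂) = √(10.7²/70 + 12.0²/34) = 2.4230
df = 59.19 → 59 (Welch–Satterthwaite, rounded down)
t* = 1.671

CI: 37.20 ± 1.671 · 2.4230 = 37.20 ± 4.05 = (33.15, 41.25)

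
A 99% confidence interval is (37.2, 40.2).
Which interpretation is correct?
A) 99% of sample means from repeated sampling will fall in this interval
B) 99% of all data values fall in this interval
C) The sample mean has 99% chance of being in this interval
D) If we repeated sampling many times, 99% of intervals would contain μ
D

A) Wrong — coverage applies to intervals containing μ, not to future x̄ values.
B) Wrong — a CI is about the parameter μ, not individual data values.
C) Wrong — x̄ is observed and sits in the interval by construction.
D) Correct — this is the frequentist long-run coverage interpretation.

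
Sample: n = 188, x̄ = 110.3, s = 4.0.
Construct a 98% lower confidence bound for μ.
μ ≥ 109.70

Lower bound (one-sided):
t* = 2.068 (one-sided for 98%)
Lower bound = x̄ - t* · s/√n = 110.3 - 2.068 · 4.0/√188 = 109.70

We are 98% confident that μ ≥ 109.70.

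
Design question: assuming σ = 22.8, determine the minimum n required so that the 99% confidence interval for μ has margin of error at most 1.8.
n ≥ 1065

For margin E ≤ 1.8:
n ≥ (z* · σ / E)²
n ≥ (2.576 · 22.8 / 1.8)²
n ≥ 1064.67

Minimum n = 1065 (rounding up)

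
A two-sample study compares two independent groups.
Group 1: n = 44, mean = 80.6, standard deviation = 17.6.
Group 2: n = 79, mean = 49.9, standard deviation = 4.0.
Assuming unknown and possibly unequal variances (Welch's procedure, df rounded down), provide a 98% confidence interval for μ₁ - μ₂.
(24.21, 37.19)

Difference: x̄₁ - x̄₂ = 30.70
SE = √(s₁²/n₁ + s₂²/n₂) = √(17.6²/44 + 4.0²/79) = 2.6912
df = 45.49 → 45 (Welch–Satterthwaite, rounded down)
t* = 2.412

CI: 30.70 ± 2.412 · 2.6912 = 30.70 ± 6.49 = (24.21, 37.19)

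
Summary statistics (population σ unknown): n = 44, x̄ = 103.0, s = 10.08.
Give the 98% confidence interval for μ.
(99.33, 106.67)

t-interval (σ unknown):
df = n - 1 = 43
t* = 2.416 for 98% confidence

Margin of error = t* · s/√n = 2.416 · 10.08/√44 = 3.67

CI: (99.33, 106.67)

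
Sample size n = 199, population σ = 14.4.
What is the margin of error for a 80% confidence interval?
Margin of error = 1.31

Margin of error = z* · σ/√n
= 1.282 · 14.4/√199
= 1.282 · 14.4/14.1067
= 1.31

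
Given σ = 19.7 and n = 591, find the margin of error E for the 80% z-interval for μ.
Margin of error = 1.04

Margin of error = z* · σ/√n
= 1.282 · 19.7/√591
= 1.282 · 19.7/24.3105
= 1.04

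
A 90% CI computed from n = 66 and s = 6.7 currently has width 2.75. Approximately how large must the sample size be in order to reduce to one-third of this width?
n ≈ 594

CI width ∝ 1/√n
To reduce width by factor 3, need √n to grow by 3 → need 3² = 9 times as many samples.

Current: n = 66, width = 2.75
New: n = 594, width ≈ 0.91

Width reduced by factor of 2.75/0.91 = 3.02.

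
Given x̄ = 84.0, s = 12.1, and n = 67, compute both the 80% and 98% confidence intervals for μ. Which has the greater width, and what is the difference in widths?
98% CI is wider by 3.22

df = 66
80% CI: t* = 1.295, (82.09, 85.91), width = 2 · t* · s/√n = 3.83
98% CI: t* = 2.384, (80.48, 87.52), width = 2 · t* · s/√n = 7.05

The 98% CI is wider by 7.05 - 3.83 = 3.22.
Higher confidence requires a wider interval.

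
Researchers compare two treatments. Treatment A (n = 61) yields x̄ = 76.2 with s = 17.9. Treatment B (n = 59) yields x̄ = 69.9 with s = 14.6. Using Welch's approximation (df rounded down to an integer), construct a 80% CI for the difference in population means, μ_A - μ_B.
(2.46, 10.14)

Difference: x̄₁ - x̄₂ = 6.30
SE = √(s₁²/n₁ + s₂²/n₂) = √(17.9²/61 + 14.6²/59) = 2.9775
df = 114.76 → 114 (Welch–Satterthwaite, rounded down)
t* = 1.289

CI: 6.30 ± 1.289 · 2.9775 = 6.30 ± 3.84 = (2.46, 10.14)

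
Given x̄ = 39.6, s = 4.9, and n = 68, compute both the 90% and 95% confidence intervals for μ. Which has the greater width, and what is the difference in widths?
95% CI is wider by 0.39

df = 67
90% CI: t* = 1.668, (38.61, 40.59), width = 2 · t* · s/√n = 1.98
95% CI: t* = 1.996, (38.41, 40.79), width = 2 · t* · s/√n = 2.37

The 95% CI is wider by 2.37 - 1.98 = 0.39.
Higher confidence requires a wider interval.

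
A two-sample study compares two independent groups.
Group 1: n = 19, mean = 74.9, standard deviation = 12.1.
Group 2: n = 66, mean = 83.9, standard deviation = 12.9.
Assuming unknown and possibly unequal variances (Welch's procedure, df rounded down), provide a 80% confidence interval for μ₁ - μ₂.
(-13.19, -4.81)

Difference: x̄₁ - x̄₂ = -9.00
SE = √(s₁²/n₁ + s₂²/n₂) = √(12.1²/19 + 12.9²/66) = 3.1980
df = 30.79 → 30 (Welch–Satterthwaite, rounded down)
t* = 1.310

CI: -9.00 ± 1.310 · 3.1980 = -9.00 ± 4.19 = (-13.19, -4.81)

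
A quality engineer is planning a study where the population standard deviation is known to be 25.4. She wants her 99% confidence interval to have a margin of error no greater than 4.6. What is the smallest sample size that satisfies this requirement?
n ≥ 203

For margin E ≤ 4.6:
n ≥ (z* · σ / E)²
n ≥ (2.576 · 25.4 / 4.6)²
n ≥ 202.32

Minimum n = 203 (rounding up)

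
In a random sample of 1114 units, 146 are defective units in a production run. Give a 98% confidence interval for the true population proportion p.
(0.108, 0.155)

Proportion CI:
p̂ = 146/1114 = 0.13106
SE = √(p̂(1-p̂)/n) = √(0.13106 · 0.86894 / 1114) = 0.01011

z* = 2.326
Margin = z* · SE = 2.326 · 0.01011 = 0.0235

CI: 0.13106 ± 0.0235 = (0.108, 0.155)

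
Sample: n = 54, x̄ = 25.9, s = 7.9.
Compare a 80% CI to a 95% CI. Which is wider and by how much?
95% CI is wider by 1.52

df = 53
80% CI: t* = 1.298, (24.50, 27.30), width = 2 · t* · s/√n = 2.79
95% CI: t* = 2.006, (23.74, 28.06), width = 2 · t* · s/√n = 4.31

The 95% CI is wider by 4.31 - 2.79 = 1.52.
Higher confidence requires a wider interval.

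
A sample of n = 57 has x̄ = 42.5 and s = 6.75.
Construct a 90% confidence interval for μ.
(41.00, 44.00)

t-interval (σ unknown):
df = n - 1 = 56
t* = 1.673 for 90% confidence

Margin of error = t* · s/√n = 1.673 · 6.75/√57 = 1.50

CI: (41.00, 44.00)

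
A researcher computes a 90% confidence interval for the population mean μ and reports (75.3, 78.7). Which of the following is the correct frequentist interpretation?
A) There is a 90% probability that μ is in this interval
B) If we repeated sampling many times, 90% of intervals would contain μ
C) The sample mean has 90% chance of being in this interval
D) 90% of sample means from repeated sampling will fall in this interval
B

A) Wrong — μ is fixed; the randomness lives in the interval, not in μ.
B) Correct — this is the frequentist long-run coverage interpretation.
C) Wrong — x̄ is observed and sits in the interval by construction.
D) Wrong — coverage applies to intervals containing μ, not to future x̄ values.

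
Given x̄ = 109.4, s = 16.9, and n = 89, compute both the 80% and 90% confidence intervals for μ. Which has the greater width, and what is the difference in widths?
90% CI is wider by 1.32

df = 88
80% CI: t* = 1.291, (107.09, 111.71), width = 2 · t* · s/√n = 4.63
90% CI: t* = 1.662, (106.42, 112.38), width = 2 · t* · s/√n = 5.95

The 90% CI is wider by 5.95 - 4.63 = 1.32.
Higher confidence requires a wider interval.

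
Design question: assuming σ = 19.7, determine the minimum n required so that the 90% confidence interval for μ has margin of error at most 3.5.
n ≥ 86

For margin E ≤ 3.5:
n ≥ (z* · σ / E)²
n ≥ (1.645 · 19.7 / 3.5)²
n ≥ 85.73

Minimum n = 86 (rounding up)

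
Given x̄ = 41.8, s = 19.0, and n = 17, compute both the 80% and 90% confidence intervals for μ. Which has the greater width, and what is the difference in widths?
90% CI is wider by 3.77

df = 16
80% CI: t* = 1.337, (35.64, 47.96), width = 2 · t* · s/√n = 12.32
90% CI: t* = 1.746, (33.75, 49.85), width = 2 · t* · s/√n = 16.09

The 90% CI is wider by 16.09 - 12.32 = 3.77.
Higher confidence requires a wider interval.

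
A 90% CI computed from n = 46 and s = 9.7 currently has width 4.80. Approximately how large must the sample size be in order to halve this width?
n ≈ 184

CI width ∝ 1/√n
To reduce width by factor 2, need √n to grow by 2 → need 2² = 4 times as many samples.

Current: n = 46, width = 4.80
New: n = 184, width ≈ 2.36

Width reduced by factor of 4.80/2.36 = 2.03.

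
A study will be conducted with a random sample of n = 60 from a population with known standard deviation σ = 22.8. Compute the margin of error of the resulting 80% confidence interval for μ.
Margin of error = 3.77

Margin of error = z* · σ/√n
= 1.282 · 22.8/√60
= 1.282 · 22.8/7.7460
= 3.77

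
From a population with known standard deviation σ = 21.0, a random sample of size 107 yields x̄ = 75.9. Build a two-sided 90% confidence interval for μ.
(72.56, 79.24)

z-interval (σ known):
z* = 1.645 for 90% confidence

Margin of error = z* · σ/√n = 1.645 · 21.0/√107 = 3.34

CI: (75.9 - 3.34, 75.9 + 3.34) = (72.56, 79.24)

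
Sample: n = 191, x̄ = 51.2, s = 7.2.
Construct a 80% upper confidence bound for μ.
μ ≤ 51.64

Upper bound (one-sided):
t* = 0.844 (one-sided for 80%)
Upper bound = x̄ + t* · s/√n = 51.2 + 0.844 · 7.2/√191 = 51.64

We are 80% confident that μ ≤ 51.64.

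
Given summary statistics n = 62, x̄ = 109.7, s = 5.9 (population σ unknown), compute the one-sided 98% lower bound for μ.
μ ≥ 108.13

Lower bound (one-sided):
t* = 2.099 (one-sided for 98%)
Lower bound = x̄ - t* · s/√n = 109.7 - 2.099 · 5.9/√62 = 108.13

We are 98% confident that μ ≥ 108.13.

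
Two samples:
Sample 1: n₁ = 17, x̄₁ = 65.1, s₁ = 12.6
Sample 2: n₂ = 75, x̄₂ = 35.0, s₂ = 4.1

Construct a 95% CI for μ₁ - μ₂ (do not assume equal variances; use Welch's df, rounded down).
(23.54, 36.66)

Difference: x̄₁ - x̄₂ = 30.10
SE = √(s₁²/n₁ + s₂²/n₂) = √(12.6²/17 + 4.1²/75) = 3.0924
df = 16.78 → 16 (Welch–Satterthwaite, rounded down)
t* = 2.120

CI: 30.10 ± 2.120 · 3.0924 = 30.10 ± 6.56 = (23.54, 36.66)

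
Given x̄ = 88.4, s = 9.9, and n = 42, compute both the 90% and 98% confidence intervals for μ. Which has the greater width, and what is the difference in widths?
98% CI is wider by 2.26

df = 41
90% CI: t* = 1.683, (85.83, 90.97), width = 2 · t* · s/√n = 5.14
98% CI: t* = 2.421, (84.70, 92.10), width = 2 · t* · s/√n = 7.40

The 98% CI is wider by 7.40 - 5.14 = 2.26.
Higher confidence requires a wider interval.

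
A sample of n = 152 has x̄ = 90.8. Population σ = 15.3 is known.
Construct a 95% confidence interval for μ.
(88.37, 93.23)

z-interval (σ known):
z* = 1.960 for 95% confidence

Margin of error = z* · σ/√n = 1.960 · 15.3/√152 = 2.43

CI: (90.8 - 2.43, 90.8 + 2.43) = (88.37, 93.23)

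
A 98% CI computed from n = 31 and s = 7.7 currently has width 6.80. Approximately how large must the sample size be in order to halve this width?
n ≈ 124

CI width ∝ 1/√n
To reduce width by factor 2, need √n to grow by 2 → need 2² = 4 times as many samples.

Current: n = 31, width = 6.80
New: n = 124, width ≈ 3.26

Width reduced by factor of 6.80/3.26 = 2.09.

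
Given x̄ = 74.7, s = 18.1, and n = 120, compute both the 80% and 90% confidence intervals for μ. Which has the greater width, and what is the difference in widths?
90% CI is wider by 1.22

df = 119
80% CI: t* = 1.289, (72.57, 76.83), width = 2 · t* · s/√n = 4.26
90% CI: t* = 1.658, (71.96, 77.44), width = 2 · t* · s/√n = 5.48

The 90% CI is wider by 5.48 - 4.26 = 1.22.
Higher confidence requires a wider interval.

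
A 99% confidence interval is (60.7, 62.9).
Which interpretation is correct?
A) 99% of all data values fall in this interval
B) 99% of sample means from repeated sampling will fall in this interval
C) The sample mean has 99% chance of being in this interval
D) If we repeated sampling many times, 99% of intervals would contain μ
D

A) Wrong — a CI is about the parameter μ, not individual data values.
B) Wrong — coverage applies to intervals containing μ, not to future x̄ values.
C) Wrong — x̄ is observed and sits in the interval by construction.
D) Correct — this is the frequentist long-run coverage interpretation.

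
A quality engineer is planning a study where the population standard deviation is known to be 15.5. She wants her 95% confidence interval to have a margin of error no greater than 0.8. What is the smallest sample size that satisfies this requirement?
n ≥ 1443

For margin E ≤ 0.8:
n ≥ (z* · σ / E)²
n ≥ (1.960 · 15.5 / 0.8)²
n ≥ 1442.10

Minimum n = 1443 (rounding up)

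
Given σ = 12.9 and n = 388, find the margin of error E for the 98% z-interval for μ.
Margin of error = 1.52

Margin of error = z* · σ/√n
= 2.326 · 12.9/√388
= 2.326 · 12.9/19.6977
= 1.52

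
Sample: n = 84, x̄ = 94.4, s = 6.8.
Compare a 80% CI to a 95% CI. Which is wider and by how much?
95% CI is wider by 1.03

df = 83
80% CI: t* = 1.292, (93.44, 95.36), width = 2 · t* · s/√n = 1.92
95% CI: t* = 1.989, (92.92, 95.88), width = 2 · t* · s/√n = 2.95

The 95% CI is wider by 2.95 - 1.92 = 1.03.
Higher confidence requires a wider interval.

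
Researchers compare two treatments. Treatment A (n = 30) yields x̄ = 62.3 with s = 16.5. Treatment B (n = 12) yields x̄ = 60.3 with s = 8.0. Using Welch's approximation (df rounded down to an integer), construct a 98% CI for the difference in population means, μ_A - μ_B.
(-7.22, 11.22)

Difference: x̄₁ - x̄₂ = 2.00
SE = √(s₁²/n₁ + s₂²/n₂) = √(16.5²/30 + 8.0²/12) = 3.7958
df = 38.26 → 38 (Welch–Satterthwaite, rounded down)
t* = 2.429

CI: 2.00 ± 2.429 · 3.7958 = 2.00 ± 9.22 = (-7.22, 11.22)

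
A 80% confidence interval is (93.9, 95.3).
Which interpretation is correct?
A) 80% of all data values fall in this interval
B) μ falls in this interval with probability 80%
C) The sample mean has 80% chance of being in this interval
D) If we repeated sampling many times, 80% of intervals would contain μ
D

A) Wrong — a CI is about the parameter μ, not individual data values.
B) Wrong — μ is fixed; the randomness lives in the interval, not in μ.
C) Wrong — x̄ is observed and sits in the interval by construction.
D) Correct — this is the frequentist long-run coverage interpretation.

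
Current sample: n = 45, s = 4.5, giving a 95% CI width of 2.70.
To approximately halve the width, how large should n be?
n ≈ 180

CI width ∝ 1/√n
To reduce width by factor 2, need √n to grow by 2 → need 2² = 4 times as many samples.

Current: n = 45, width = 2.70
New: n = 180, width ≈ 1.32

Width reduced by factor of 2.70/1.32 = 2.05.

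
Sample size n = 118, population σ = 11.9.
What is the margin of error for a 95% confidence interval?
Margin of error = 2.15

Margin of error = z* · σ/√n
= 1.960 · 11.9/√118
= 1.960 · 11.9/10.8628
= 2.15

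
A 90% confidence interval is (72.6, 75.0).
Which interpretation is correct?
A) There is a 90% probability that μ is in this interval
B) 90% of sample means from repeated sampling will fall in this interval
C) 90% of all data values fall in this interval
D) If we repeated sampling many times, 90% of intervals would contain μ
D

A) Wrong — μ is fixed; the randomness lives in the interval, not in μ.
B) Wrong — coverage applies to intervals containing μ, not to future x̄ values.
C) Wrong — a CI is about the parameter μ, not individual data values.
D) Correct — this is the frequentist long-run coverage interpretation.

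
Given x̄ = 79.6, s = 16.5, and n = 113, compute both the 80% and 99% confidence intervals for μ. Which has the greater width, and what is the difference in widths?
99% CI is wider by 4.13

df = 112
80% CI: t* = 1.289, (77.60, 81.60), width = 2 · t* · s/√n = 4.00
99% CI: t* = 2.620, (75.53, 83.67), width = 2 · t* · s/√n = 8.13

The 99% CI is wider by 8.13 - 4.00 = 4.13.
Higher confidence requires a wider interval.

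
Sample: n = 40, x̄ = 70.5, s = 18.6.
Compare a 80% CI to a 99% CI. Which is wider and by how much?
99% CI is wider by 8.26

df = 39
80% CI: t* = 1.304, (66.67, 74.33), width = 2 · t* · s/√n = 7.67
99% CI: t* = 2.708, (62.54, 78.46), width = 2 · t* · s/√n = 15.93

The 99% CI is wider by 15.93 - 7.67 = 8.26.
Higher confidence requires a wider interval.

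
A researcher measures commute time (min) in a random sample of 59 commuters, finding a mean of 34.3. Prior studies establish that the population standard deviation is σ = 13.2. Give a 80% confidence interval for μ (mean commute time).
(32.10, 36.50)

z-interval (σ known):
z* = 1.282 for 80% confidence

Margin of error = z* · σ/√n = 1.282 · 13.2/√59 = 2.20

CI: (34.3 - 2.20, 34.3 + 2.20) = (32.10, 36.50)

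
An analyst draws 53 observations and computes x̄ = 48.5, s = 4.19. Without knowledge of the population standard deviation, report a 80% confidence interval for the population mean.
(47.75, 49.25)

t-interval (σ unknown):
df = n - 1 = 52
t* = 1.298 for 80% confidence

Margin of error = t* · s/√n = 1.298 · 4.19/√53 = 0.75

CI: (47.75, 49.25)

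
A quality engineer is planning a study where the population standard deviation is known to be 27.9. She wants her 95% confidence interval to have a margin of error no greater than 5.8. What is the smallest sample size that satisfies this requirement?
n ≥ 89

For margin E ≤ 5.8:
n ≥ (z* · σ / E)²
n ≥ (1.960 · 27.9 / 5.8)²
n ≥ 88.89

Minimum n = 89 (rounding up)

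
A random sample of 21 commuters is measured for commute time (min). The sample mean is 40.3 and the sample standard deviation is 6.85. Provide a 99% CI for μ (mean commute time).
(36.05, 44.55)

t-interval (σ unknown):
df = n - 1 = 20
t* = 2.845 for 99% confidence

Margin of error = t* · s/√n = 2.845 · 6.85/√21 = 4.25

CI: (36.05, 44.55)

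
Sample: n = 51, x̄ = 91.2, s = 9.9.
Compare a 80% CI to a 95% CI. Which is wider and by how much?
95% CI is wider by 1.97

df = 50
80% CI: t* = 1.299, (89.40, 93.00), width = 2 · t* · s/√n = 3.60
95% CI: t* = 2.009, (88.41, 93.99), width = 2 · t* · s/√n = 5.57

The 95% CI is wider by 5.57 - 3.60 = 1.97.
Higher confidence requires a wider interval.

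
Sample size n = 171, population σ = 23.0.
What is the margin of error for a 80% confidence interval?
Margin of error = 2.25

Margin of error = z* · σ/√n
= 1.282 · 23.0/√171
= 1.282 · 23.0/13.0767
= 2.25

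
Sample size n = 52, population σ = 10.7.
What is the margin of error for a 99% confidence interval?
Margin of error = 3.82

Margin of error = z* · σ/√n
= 2.576 · 10.7/√52
= 2.576 · 10.7/7.2111
= 3.82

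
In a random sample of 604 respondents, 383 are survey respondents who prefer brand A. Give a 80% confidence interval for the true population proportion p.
(0.609, 0.659)

Proportion CI:
p̂ = 383/604 = 0.63411
SE = √(p̂(1-p̂)/n) = √(0.63411 · 0.36589 / 604) = 0.01960

z* = 1.282
Margin = z* · SE = 1.282 · 0.01960 = 0.0251

CI: 0.63411 ± 0.0251 = (0.609, 0.659)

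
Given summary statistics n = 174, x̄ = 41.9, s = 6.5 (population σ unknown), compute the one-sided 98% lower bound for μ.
μ ≥ 40.88

Lower bound (one-sided):
t* = 2.069 (one-sided for 98%)
Lower bound = x̄ - t* · s/√n = 41.9 - 2.069 · 6.5/√174 = 40.88

We are 98% confident that μ ≥ 40.88.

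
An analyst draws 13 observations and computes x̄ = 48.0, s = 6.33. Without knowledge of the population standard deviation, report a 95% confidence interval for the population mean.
(44.17, 51.83)

t-interval (σ unknown):
df = n - 1 = 12
t* = 2.179 for 95% confidence

Margin of error = t* · s/√n = 2.179 · 6.33/√13 = 3.83

CI: (44.17, 51.83)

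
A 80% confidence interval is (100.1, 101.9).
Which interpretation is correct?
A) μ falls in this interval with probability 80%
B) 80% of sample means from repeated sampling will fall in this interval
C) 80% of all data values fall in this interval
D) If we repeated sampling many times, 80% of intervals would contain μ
D

A) Wrong — μ is fixed; the randomness lives in the interval, not in μ.
B) Wrong — coverage applies to intervals containing μ, not to future x̄ values.
C) Wrong — a CI is about the parameter μ, not individual data values.
D) Correct — this is the frequentist long-run coverage interpretation.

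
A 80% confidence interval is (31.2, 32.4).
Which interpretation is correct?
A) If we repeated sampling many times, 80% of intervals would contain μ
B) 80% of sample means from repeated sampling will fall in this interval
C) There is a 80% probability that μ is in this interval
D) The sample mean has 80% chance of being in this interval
A

A) Correct — this is the frequentist long-run coverage interpretation.
B) Wrong — coverage applies to intervals containing μ, not to future x̄ values.
C) Wrong — μ is fixed; the randomness lives in the interval, not in μ.
D) Wrong — x̄ is observed and sits in the interval by construction.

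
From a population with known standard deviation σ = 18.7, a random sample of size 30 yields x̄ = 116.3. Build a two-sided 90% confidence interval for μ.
(110.68, 121.92)

z-interval (σ known):
z* = 1.645 for 90% confidence

Margin of error = z* · σ/√n = 1.645 · 18.7/√30 = 5.62

CI: (116.3 - 5.62, 116.3 + 5.62) = (110.68, 121.92)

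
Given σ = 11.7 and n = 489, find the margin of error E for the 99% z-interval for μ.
Margin of error = 1.36

Margin of error = z* · σ/√n
= 2.576 · 11.7/√489
= 2.576 · 11.7/22.1133
= 1.36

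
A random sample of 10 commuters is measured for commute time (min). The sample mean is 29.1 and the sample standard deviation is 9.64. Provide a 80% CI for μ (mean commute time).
(24.88, 33.32)

t-interval (σ unknown):
df = n - 1 = 9
t* = 1.383 for 80% confidence

Margin of error = t* · s/√n = 1.383 · 9.64/√10 = 4.22

CI: (24.88, 33.32)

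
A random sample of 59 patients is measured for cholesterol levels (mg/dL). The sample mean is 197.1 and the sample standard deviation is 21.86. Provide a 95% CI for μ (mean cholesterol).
(191.40, 202.80)

t-interval (σ unknown):
df = n - 1 = 58
t* = 2.002 for 95% confidence

Margin of error = t* · s/√n = 2.002 · 21.86/√59 = 5.70

CI: (191.40, 202.80)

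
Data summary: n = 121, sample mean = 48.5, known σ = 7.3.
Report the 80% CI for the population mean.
(47.65, 49.35)

z-interval (σ known):
z* = 1.282 for 80% confidence

Margin of error = z* · σ/√n = 1.282 · 7.3/√121 = 0.85

CI: (48.5 - 0.85, 48.5 + 0.85) = (47.65, 49.35)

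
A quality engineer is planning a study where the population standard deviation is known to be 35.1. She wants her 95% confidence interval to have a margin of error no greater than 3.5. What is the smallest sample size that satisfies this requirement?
n ≥ 387

For margin E ≤ 3.5:
n ≥ (z* · σ / E)²
n ≥ (1.960 · 35.1 / 3.5)²
n ≥ 386.36

Minimum n = 387 (rounding up)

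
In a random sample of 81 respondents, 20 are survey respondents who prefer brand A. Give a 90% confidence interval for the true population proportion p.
(0.168, 0.326)

Proportion CI:
p̂ = 20/81 = 0.24691
SE = √(p̂(1-p̂)/n) = √(0.24691 · 0.75309 / 81) = 0.04791

z* = 1.645
Margin = z* · SE = 1.645 · 0.04791 = 0.0788

CI: 0.24691 ± 0.0788 = (0.168, 0.326)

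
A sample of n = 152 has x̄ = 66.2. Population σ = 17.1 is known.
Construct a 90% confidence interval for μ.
(63.92, 68.48)

z-interval (σ known):
z* = 1.645 for 90% confidence

Margin of error = z* · σ/√n = 1.645 · 17.1/√152 = 2.28

CI: (66.2 - 2.28, 66.2 + 2.28) = (63.92, 68.48)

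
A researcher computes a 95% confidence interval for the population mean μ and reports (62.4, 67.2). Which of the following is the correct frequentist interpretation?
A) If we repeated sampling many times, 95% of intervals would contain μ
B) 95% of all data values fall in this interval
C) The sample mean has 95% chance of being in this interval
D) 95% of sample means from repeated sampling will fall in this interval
A

A) Correct — this is the frequentist long-run coverage interpretation.
B) Wrong — a CI is about the parameter μ, not individual data values.
C) Wrong — x̄ is observed and sits in the interval by construction.
D) Wrong — coverage applies to intervals containing μ, not to future x̄ values.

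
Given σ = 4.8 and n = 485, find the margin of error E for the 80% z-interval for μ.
Margin of error = 0.28

Margin of error = z* · σ/√n
= 1.282 · 4.8/√485
= 1.282 · 4.8/22.0227
= 0.28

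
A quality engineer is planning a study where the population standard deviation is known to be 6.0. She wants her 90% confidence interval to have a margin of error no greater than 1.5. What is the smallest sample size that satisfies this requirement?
n ≥ 44

For margin E ≤ 1.5:
n ≥ (z* · σ / E)²
n ≥ (1.645 · 6.0 / 1.5)²
n ≥ 43.30

Minimum n = 44 (rounding up)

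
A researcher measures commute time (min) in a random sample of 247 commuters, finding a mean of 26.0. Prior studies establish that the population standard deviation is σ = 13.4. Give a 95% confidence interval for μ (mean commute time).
(24.33, 27.67)

z-interval (σ known):
z* = 1.960 for 95% confidence

Margin of error = z* · σ/√n = 1.960 · 13.4/√247 = 1.67

CI: (26.0 - 1.67, 26.0 + 1.67) = (24.33, 27.67)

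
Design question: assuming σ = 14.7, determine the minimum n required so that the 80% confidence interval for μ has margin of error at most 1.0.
n ≥ 356

For margin E ≤ 1.0:
n ≥ (z* · σ / E)²
n ≥ (1.282 · 14.7 / 1.0)²
n ≥ 355.15

Minimum n = 356 (rounding up)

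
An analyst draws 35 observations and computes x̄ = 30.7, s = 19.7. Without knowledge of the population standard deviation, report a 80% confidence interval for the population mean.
(26.35, 35.05)

t-interval (σ unknown):
df = n - 1 = 34
t* = 1.307 for 80% confidence

Margin of error = t* · s/√n = 1.307 · 19.7/√35 = 4.35

CI: (26.35, 35.05)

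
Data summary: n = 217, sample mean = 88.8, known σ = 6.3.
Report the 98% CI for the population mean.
(87.81, 89.79)

z-interval (σ known):
z* = 2.326 for 98% confidence

Margin of error = z* · σ/√n = 2.326 · 6.3/√217 = 0.99

CI: (88.8 - 0.99, 88.8 + 0.99) = (87.81, 89.79)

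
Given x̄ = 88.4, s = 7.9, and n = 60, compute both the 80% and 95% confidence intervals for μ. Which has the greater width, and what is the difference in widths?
95% CI is wider by 1.44

df = 59
80% CI: t* = 1.296, (87.08, 89.72), width = 2 · t* · s/√n = 2.64
95% CI: t* = 2.001, (86.36, 90.44), width = 2 · t* · s/√n = 4.08

The 95% CI is wider by 4.08 - 2.64 = 1.44.
Higher confidence requires a wider interval.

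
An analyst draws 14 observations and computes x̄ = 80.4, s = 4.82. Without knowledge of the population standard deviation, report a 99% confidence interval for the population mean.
(76.52, 84.28)

t-interval (σ unknown):
df = n - 1 = 13
t* = 3.012 for 99% confidence

Margin of error = t* · s/√n = 3.012 · 4.82/√14 = 3.88

CI: (76.52, 84.28)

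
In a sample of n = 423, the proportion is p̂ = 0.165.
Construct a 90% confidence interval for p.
(0.135, 0.195)

Proportion CI:
SE = √(p̂(1-p̂)/n) = √(0.165 · 0.835 / 423) = 0.01805

z* = 1.645
Margin = z* · SE = 1.645 · 0.01805 = 0.0297

CI: 0.165 ± 0.0297 = (0.135, 0.195)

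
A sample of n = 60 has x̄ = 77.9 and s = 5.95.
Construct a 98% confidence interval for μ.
(76.06, 79.74)

t-interval (σ unknown):
df = n - 1 = 59
t* = 2.391 for 98% confidence

Margin of error = t* · s/√n = 2.391 · 5.95/√60 = 1.84

CI: (76.06, 79.74)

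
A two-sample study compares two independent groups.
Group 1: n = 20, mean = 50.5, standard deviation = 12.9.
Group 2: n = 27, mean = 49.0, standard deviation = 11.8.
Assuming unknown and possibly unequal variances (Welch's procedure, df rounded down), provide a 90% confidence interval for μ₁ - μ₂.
(-4.69, 7.69)

Difference: x̄₁ - x̄₂ = 1.50
SE = √(s₁²/n₁ + s₂²/n₂) = √(12.9²/20 + 11.8²/27) = 3.6712
df = 38.92 → 38 (Welch–Satterthwaite, rounded down)
t* = 1.686

CI: 1.50 ± 1.686 · 3.6712 = 1.50 ± 6.19 = (-4.69, 7.69)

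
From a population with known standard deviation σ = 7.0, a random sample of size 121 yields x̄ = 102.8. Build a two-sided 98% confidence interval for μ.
(101.32, 104.28)

z-interval (σ known):
z* = 2.326 for 98% confidence

Margin of error = z* · σ/√n = 2.326 · 7.0/√121 = 1.48

CI: (102.8 - 1.48, 102.8 + 1.48) = (101.32, 104.28)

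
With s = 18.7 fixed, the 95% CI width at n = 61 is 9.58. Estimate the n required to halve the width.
n ≈ 244

CI width ∝ 1/√n
To reduce width by factor 2, need √n to grow by 2 → need 2² = 4 times as many samples.

Current: n = 61, width = 9.58
New: n = 244, width ≈ 4.72

Width reduced by factor of 9.58/4.72 = 2.03.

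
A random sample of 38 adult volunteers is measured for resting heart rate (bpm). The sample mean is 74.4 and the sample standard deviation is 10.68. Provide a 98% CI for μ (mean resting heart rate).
(70.19, 78.61)

t-interval (σ unknown):
df = n - 1 = 37
t* = 2.431 for 98% confidence

Margin of error = t* · s/√n = 2.431 · 10.68/√38 = 4.21

CI: (70.19, 78.61)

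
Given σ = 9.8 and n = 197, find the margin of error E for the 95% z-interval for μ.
Margin of error = 1.37

Margin of error = z* · σ/√n
= 1.960 · 9.8/√197
= 1.960 · 9.8/14.0357
= 1.37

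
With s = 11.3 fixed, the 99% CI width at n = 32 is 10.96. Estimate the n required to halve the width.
n ≈ 128

CI width ∝ 1/√n
To reduce width by factor 2, need √n to grow by 2 → need 2² = 4 times as many samples.

Current: n = 32, width = 10.96
New: n = 128, width ≈ 5.22

Width reduced by factor of 10.96/5.22 = 2.10.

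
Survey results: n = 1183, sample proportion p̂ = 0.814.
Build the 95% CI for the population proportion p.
(0.792, 0.836)

Proportion CI:
SE = √(p̂(1-p̂)/n) = √(0.814 · 0.186 / 1183) = 0.01131

z* = 1.960
Margin = z* · SE = 1.960 · 0.01131 = 0.0222

CI: 0.814 ± 0.0222 = (0.792, 0.836)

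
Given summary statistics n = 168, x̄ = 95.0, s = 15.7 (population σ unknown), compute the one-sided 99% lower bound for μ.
μ ≥ 92.15

Lower bound (one-sided):
t* = 2.349 (one-sided for 99%)
Lower bound = x̄ - t* · s/√n = 95.0 - 2.349 · 15.7/√168 = 92.15

We are 99% confident that μ ≥ 92.15.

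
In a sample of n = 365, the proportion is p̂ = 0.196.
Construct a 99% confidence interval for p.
(0.142, 0.250)

Proportion CI:
SE = √(p̂(1-p̂)/n) = √(0.196 · 0.804 / 365) = 0.02078

z* = 2.576
Margin = z* · SE = 2.576 · 0.02078 = 0.0535

CI: 0.196 ± 0.0535 = (0.142, 0.250)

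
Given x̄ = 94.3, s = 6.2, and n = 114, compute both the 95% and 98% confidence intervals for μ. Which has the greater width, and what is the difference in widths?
98% CI is wider by 0.44

df = 113
95% CI: t* = 1.981, (93.15, 95.45), width = 2 · t* · s/√n = 2.30
98% CI: t* = 2.360, (92.93, 95.67), width = 2 · t* · s/√n = 2.74

The 98% CI is wider by 2.74 - 2.30 = 0.44.
Higher confidence requires a wider interval.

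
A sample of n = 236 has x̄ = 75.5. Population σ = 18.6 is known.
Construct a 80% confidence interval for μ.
(73.95, 77.05)

z-interval (σ known):
z* = 1.282 for 80% confidence

Margin of error = z* · σ/√n = 1.282 · 18.6/√236 = 1.55

CI: (75.5 - 1.55, 75.5 + 1.55) = (73.95, 77.05)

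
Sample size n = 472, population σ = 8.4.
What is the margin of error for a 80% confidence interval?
Margin of error = 0.50

Margin of error = z* · σ/√n
= 1.282 · 8.4/√472
= 1.282 · 8.4/21.7256
= 0.50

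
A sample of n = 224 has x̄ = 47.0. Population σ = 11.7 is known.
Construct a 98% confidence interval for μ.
(45.18, 48.82)

z-interval (σ known):
z* = 2.326 for 98% confidence

Margin of error = z* · σ/√n = 2.326 · 11.7/√224 = 1.82

CI: (47.0 - 1.82, 47.0 + 1.82) = (45.18, 48.82)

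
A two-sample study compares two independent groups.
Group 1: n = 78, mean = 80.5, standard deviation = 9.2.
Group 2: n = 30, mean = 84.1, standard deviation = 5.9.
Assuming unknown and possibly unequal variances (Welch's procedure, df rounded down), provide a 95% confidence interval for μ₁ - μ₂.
(-6.58, -0.62)

Difference: x̄₁ - x̄₂ = -3.60
SE = √(s₁²/n₁ + s₂²/n₂) = √(9.2²/78 + 5.9²/30) = 1.4985
df = 81.69 → 81 (Welch–Satterthwaite, rounded down)
t* = 1.990

CI: -3.60 ± 1.990 · 1.4985 = -3.60 ± 2.98 = (-6.58, -0.62)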